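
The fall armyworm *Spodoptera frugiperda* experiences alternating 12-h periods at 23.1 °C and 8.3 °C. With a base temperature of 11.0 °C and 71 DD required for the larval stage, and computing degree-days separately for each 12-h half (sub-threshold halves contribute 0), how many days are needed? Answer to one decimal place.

11.7 days

Day half: max(0, 23.1 − 11.0) × 0.5 = 12.1 × 0.5 = 6.05 DD.
Night half: max(0, 8.3 − 11.0) × 0.5 = 0.0 × 0.5 = 0.00 DD.
Per 24 h: 6.05 DD/day.
Duration = 71 / 6.05 = 11.736 ≈ 11.7 days.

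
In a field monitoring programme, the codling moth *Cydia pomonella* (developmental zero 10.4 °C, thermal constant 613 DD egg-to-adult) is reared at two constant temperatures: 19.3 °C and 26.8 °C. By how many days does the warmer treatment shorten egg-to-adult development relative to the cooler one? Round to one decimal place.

31.5 days

At 19.3 °C: 613 / (19.3 − 10.4) = 613 / 8.9 = 68.876 d.
At 26.8 °C: 613 / (26.8 − 10.4) = 613 / 16.4 = 37.378 d.
Difference = |68.876 − 37.378| = 31.498 ≈ 31.5 days.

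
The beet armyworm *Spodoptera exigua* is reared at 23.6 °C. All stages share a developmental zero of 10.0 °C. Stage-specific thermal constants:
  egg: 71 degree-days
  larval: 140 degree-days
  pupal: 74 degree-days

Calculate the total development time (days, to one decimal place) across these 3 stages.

21.0 days

Daily accumulation at 23.6 °C = 23.6 − 10.0 = 13.6 DD/day.
Total K = 71 + 140 + 74 = 285 DD.
Total duration = 285 / 13.6 = 20.956 ≈ 21.0 days.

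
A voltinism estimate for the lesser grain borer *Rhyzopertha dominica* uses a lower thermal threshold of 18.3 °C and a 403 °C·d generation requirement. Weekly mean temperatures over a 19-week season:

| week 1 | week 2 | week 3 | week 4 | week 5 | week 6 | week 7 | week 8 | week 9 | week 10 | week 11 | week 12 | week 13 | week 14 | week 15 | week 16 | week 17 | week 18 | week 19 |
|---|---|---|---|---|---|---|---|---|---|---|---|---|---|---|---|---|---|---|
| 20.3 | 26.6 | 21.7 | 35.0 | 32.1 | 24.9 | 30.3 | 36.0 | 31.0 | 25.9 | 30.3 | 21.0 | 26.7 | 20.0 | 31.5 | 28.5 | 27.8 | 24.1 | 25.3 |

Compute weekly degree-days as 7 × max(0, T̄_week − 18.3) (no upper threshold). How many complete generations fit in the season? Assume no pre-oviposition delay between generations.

2 generations

Weekly DD (7 × max(0, T̄ − 18.3)): 14.0, 58.1, 23.8, 116.9, 96.6, 46.2, 84.0, 123.9, 88.9, 53.2, 84.0, 18.9, 58.8, 11.9, 92.4, 71.4, 66.5, 40.6, 49.0.
Season total = 1199.1 DD.
Complete generations = ⌊1199.1 / 403⌋ = 2.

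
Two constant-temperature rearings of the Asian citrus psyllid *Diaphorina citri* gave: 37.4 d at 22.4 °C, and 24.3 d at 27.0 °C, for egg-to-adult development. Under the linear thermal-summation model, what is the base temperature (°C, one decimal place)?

Under the model K = D·(T − T_b), so D₁·(T₁ − T_b) = D₂·(T₂ − T_b).
37.4·(22.4 − T_b) = 24.3·(27.0 − T_b)
T_b = (37.4·22.4 − 24.3·27.0) / (37.4 − 24.3) = 181.66 / 13.1 = 13.867 °C ≈ 13.9 °C.

13.9 °C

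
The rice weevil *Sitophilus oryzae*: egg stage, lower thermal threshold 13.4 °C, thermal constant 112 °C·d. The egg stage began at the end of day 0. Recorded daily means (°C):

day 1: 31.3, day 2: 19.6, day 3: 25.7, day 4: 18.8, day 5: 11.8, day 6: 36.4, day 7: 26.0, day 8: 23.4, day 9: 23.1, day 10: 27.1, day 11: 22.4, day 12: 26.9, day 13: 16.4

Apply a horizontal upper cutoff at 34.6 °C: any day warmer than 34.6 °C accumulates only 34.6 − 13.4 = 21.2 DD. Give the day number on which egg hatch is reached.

day 11

Daily DD above 13.4 °C (capped at 21.2): 17.9, 6.2, 12.3, 5.4, 0.0, 21.2, 12.6, 10.0, 9.7, 13.7, 9.0, 13.5, 3.0.
Cumulative: 17.9, 24.1, 36.4, 41.8, 41.8, 63.0, 75.6, 85.6, 95.3, 109.0, 118.0, 131.5, 134.5.
The total first reaches 112 DD on day 11.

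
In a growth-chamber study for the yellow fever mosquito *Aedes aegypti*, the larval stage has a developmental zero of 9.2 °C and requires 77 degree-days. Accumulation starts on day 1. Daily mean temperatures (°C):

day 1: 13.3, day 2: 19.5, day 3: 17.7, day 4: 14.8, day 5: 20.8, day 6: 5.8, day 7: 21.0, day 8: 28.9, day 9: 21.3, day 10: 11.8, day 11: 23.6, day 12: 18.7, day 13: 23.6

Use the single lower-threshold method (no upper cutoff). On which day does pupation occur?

Daily DD above 9.2 °C: 4.1, 10.3, 8.5, 5.6, 11.6, 0.0, 11.8, 19.7, 12.1, 2.6, 14.4, 9.5, 14.4.
Cumulative: 4.1, 14.4, 22.9, 28.5, 40.1, 40.1, 51.9, 71.6, 83.7, 86.3, 100.7, 110.2, 124.6.
The total first reaches 77 DD on day 9.

day 9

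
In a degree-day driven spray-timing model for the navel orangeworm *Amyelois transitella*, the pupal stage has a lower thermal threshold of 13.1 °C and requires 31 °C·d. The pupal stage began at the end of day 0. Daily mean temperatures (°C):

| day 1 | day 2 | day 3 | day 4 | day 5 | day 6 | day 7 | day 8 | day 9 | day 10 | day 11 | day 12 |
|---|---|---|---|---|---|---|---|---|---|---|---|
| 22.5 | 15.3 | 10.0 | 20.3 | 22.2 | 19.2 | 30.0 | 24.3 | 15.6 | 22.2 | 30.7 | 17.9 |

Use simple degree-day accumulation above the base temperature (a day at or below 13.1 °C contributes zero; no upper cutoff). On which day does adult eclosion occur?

day 6

Daily DD above 13.1 °C: 9.4, 2.2, 0.0, 7.2, 9.1, 6.1, 16.9, 11.2, 2.5, 9.1, 17.6, 4.8.
Cumulative: 9.4, 11.6, 11.6, 18.8, 27.9, 34.0, 50.9, 62.1, 64.6, 73.7, 91.3, 96.1.
The total first reaches 31 DD on day 6.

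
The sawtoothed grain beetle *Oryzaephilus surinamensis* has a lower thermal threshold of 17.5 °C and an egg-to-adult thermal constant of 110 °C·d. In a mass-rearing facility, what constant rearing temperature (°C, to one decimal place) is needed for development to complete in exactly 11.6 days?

27.0 °C

Required daily accumulation = 110 / 11.6 = 9.483 DD/day.
T = T_base + 9.483 = 17.5 + 9.483 = 26.983 ≈ 27.0 °C.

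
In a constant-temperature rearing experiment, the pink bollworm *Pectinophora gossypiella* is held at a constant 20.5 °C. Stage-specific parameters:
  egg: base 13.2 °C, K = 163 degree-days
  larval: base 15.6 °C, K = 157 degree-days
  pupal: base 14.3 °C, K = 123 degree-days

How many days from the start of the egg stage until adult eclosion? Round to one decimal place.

egg: 163 / (20.5 − 13.2) = 163 / 7.3 = 22.329 d.
larval: 157 / (20.5 − 15.6) = 157 / 4.9 = 32.041 d.
pupal: 123 / (20.5 − 14.3) = 123 / 6.2 = 19.839 d.
Sum = 74.208 ≈ 74.2 days.

74.2 days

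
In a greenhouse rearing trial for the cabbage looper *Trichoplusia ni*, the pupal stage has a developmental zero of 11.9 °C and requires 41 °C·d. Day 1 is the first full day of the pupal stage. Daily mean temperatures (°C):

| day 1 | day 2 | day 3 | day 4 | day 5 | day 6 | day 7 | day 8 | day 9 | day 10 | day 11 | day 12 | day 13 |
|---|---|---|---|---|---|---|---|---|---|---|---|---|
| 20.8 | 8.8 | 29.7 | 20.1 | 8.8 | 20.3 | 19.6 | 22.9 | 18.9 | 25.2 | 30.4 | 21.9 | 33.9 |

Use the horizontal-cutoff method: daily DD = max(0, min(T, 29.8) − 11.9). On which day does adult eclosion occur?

day 6

Daily DD above 11.9 °C (capped at 17.9): 8.9, 0.0, 17.8, 8.2, 0.0, 8.4, 7.7, 11.0, 7.0, 13.3, 17.9, 10.0, 17.9.
Cumulative: 8.9, 8.9, 26.7, 34.9, 34.9, 43.3, 51.0, 62.0, 69.0, 82.3, 100.2, 110.2, 128.1.
The total first reaches 41 DD on day 6.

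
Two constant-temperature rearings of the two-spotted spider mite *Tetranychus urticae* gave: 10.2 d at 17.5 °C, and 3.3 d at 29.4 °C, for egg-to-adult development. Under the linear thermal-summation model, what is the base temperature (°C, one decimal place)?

11.8 °C

Equal thermal constants: D₁(T₁ − T_b) = D₂(T₂ − T_b).
10.2·(17.5 − T_b) = 3.3·(29.4 − T_b)
T_b = (10.2·17.5 − 3.3·29.4) / (10.2 − 3.3) = 81.48 / 6.9 = 11.809 °C ≈ 11.8 °C.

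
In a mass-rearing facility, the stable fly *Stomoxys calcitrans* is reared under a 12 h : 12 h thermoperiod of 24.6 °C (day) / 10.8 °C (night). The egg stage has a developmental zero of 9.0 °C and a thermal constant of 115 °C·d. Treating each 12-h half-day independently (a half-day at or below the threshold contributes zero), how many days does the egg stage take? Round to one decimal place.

Day half: max(0, 24.6 − 9.0) × 0.5 = 15.6 × 0.5 = 7.80 DD.
Night half: max(0, 10.8 − 9.0) × 0.5 = 1.8 × 0.5 = 0.90 DD.
Per 24 h: 8.70 DD/day.
Duration = 115 / 8.70 = 13.218 ≈ 13.2 days.

13.2 days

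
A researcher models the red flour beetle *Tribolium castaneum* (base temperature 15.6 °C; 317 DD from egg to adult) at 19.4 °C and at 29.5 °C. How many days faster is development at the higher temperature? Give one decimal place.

At 19.4 °C: 317 / (19.4 − 15.6) = 317 / 3.8 = 83.421 d.
At 29.5 °C: 317 / (29.5 − 15.6) = 317 / 13.9 = 22.806 d.
Difference = |83.421 − 22.806| = 60.615 ≈ 60.6 days.

60.6 days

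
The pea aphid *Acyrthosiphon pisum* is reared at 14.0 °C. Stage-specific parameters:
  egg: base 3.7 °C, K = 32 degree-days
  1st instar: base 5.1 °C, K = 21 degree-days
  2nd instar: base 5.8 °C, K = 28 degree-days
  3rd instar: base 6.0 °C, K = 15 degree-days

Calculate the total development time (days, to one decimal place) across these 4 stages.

10.8 days

egg: 32 / (14.0 − 3.7) = 32 / 10.3 = 3.107 d.
1st instar: 21 / (14.0 − 5.1) = 21 / 8.9 = 2.360 d.
2nd instar: 28 / (14.0 − 5.8) = 28 / 8.2 = 3.415 d.
3rd instar: 15 / (14.0 − 6.0) = 15 / 8.0 = 1.875 d.
Sum = 10.756 ≈ 10.8 days.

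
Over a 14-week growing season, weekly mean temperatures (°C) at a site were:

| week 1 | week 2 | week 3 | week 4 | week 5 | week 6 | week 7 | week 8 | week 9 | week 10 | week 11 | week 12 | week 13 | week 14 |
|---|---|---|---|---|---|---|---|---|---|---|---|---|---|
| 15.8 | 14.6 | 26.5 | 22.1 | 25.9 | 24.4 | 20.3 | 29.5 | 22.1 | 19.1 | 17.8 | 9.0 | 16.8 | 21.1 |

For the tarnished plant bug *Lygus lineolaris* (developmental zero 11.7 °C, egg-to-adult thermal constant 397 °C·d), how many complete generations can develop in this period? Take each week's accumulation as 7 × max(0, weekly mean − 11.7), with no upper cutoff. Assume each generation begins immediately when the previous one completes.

Weekly DD (7 × max(0, T̄ − 11.7)): 28.7, 20.3, 103.6, 72.8, 99.4, 88.9, 60.2, 124.6, 72.8, 51.8, 42.7, 0.0, 35.7, 65.8.
Season total = 867.3 DD.
Complete generations = ⌊867.3 / 397⌋ = 2.

2 generations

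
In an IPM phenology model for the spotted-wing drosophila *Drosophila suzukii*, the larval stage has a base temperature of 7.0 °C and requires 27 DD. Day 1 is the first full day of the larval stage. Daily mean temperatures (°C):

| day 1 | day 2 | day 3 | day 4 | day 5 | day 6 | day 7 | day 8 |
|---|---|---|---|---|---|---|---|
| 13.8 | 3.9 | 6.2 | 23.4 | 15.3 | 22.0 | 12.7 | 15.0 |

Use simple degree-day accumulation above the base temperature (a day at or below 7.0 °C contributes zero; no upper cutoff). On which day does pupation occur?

day 5

Daily DD above 7.0 °C: 6.8, 0.0, 0.0, 16.4, 8.3, 15.0, 5.7, 8.0.
Cumulative: 6.8, 6.8, 6.8, 23.2, 31.5, 46.5, 52.2, 60.2.
The total first reaches 27 DD on day 5.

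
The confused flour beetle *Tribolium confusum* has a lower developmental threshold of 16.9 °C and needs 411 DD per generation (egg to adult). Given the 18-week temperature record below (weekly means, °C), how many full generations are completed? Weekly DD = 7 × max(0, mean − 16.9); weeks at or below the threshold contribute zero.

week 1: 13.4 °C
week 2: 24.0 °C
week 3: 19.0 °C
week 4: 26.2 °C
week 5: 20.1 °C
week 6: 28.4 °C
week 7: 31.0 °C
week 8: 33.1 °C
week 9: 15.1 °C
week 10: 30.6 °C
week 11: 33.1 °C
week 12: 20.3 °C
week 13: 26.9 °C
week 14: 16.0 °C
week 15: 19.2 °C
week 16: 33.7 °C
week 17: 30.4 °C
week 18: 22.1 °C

2 generations

Weekly DD (7 × max(0, T̄ − 16.9)): 0.0, 49.7, 14.7, 65.1, 22.4, 80.5, 98.7, 113.4, 0.0, 95.9, 113.4, 23.8, 70.0, 0.0, 16.1, 117.6, 94.5, 36.4.
Season total = 1012.2 DD.
Complete generations = ⌊1012.2 / 411⌋ = 2.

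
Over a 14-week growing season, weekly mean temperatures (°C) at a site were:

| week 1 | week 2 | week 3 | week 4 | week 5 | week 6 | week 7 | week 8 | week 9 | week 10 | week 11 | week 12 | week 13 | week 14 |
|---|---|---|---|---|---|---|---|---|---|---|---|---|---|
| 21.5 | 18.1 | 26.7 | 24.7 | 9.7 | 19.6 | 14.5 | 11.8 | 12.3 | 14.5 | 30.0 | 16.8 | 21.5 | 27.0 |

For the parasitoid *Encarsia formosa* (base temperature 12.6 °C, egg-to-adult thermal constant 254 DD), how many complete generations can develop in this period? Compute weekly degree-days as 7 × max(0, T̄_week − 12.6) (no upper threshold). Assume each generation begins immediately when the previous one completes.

2 generations

Weekly DD (7 × max(0, T̄ − 12.6)): 62.3, 38.5, 98.7, 84.7, 0.0, 49.0, 13.3, 0.0, 0.0, 13.3, 121.8, 29.4, 62.3, 100.8.
Season total = 674.1 DD.
Complete generations = ⌊674.1 / 254⌋ = 2.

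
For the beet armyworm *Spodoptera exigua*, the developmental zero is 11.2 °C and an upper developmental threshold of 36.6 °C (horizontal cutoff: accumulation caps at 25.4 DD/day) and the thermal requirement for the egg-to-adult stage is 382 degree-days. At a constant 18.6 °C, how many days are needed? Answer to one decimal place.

Daily accumulation = 18.6 − 11.2 = 7.4 DD/day.
Duration = 382 / 7.4 = 51.622 ≈ 51.6 days.

51.6 days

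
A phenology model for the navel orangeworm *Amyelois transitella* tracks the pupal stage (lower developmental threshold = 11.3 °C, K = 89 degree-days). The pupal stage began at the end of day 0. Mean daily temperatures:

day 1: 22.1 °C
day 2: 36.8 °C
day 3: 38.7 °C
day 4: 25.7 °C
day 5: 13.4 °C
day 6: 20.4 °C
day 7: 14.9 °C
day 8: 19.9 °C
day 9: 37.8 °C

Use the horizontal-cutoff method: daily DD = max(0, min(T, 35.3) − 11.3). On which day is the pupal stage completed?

day 8

Daily DD above 11.3 °C (capped at 24.0): 10.8, 24.0, 24.0, 14.4, 2.1, 9.1, 3.6, 8.6, 24.0.
Cumulative: 10.8, 34.8, 58.8, 73.2, 75.3, 84.4, 88.0, 96.6, 120.6.
The total first reaches 89 DD on day 8.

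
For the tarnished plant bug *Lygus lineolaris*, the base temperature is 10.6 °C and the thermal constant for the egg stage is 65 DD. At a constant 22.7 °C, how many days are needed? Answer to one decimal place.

5.4 days

Daily accumulation = 22.7 − 10.6 = 12.1 DD/day.
Duration = 65 / 12.1 = 5.372 ≈ 5.4 days.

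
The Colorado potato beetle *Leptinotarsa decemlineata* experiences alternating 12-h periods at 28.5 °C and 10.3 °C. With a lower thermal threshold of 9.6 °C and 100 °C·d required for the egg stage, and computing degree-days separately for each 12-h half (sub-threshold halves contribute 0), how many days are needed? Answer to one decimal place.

10.2 days

Day half: max(0, 28.5 − 9.6) × 0.5 = 18.9 × 0.5 = 9.45 DD.
Night half: max(0, 10.3 − 9.6) × 0.5 = 0.7 × 0.5 = 0.35 DD.
Per 24 h: 9.80 DD/day.
Duration = 100 / 9.80 = 10.204 ≈ 10.2 days.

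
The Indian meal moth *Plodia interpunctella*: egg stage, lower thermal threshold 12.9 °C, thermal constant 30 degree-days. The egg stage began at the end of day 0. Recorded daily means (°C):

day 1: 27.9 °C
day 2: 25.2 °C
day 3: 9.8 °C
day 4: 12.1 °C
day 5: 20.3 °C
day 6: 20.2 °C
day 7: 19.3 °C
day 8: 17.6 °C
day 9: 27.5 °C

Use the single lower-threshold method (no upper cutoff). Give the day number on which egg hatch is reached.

day 5

Daily DD above 12.9 °C: 15.0, 12.3, 0.0, 0.0, 7.4, 7.3, 6.4, 4.7, 14.6.
Cumulative: 15.0, 27.3, 27.3, 27.3, 34.7, 42.0, 48.4, 53.1, 67.7.
The total first reaches 30 DD on day 5.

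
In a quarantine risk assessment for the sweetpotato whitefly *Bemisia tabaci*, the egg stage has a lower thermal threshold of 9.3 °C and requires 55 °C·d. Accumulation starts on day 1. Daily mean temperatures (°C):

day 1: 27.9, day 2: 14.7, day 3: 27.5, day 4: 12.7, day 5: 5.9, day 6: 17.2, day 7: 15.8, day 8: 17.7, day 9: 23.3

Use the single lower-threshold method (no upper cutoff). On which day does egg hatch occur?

Daily DD above 9.3 °C: 18.6, 5.4, 18.2, 3.4, 0.0, 7.9, 6.5, 8.4, 14.0.
Cumulative: 18.6, 24.0, 42.2, 45.6, 45.6, 53.5, 60.0, 68.4, 82.4.
The total first reaches 55 DD on day 7.

day 7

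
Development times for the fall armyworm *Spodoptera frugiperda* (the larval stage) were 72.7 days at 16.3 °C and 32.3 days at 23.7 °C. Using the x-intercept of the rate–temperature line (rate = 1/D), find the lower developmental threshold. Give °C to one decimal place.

Linear rate model ⇒ the product D·(T − T_b) is constant across temperatures.
72.7·(16.3 − T_b) = 32.3·(23.7 − T_b)
T_b = (72.7·16.3 − 32.3·23.7) / (72.7 − 32.3) = 419.50 / 40.4 = 10.384 °C ≈ 10.4 °C.

10.4 °C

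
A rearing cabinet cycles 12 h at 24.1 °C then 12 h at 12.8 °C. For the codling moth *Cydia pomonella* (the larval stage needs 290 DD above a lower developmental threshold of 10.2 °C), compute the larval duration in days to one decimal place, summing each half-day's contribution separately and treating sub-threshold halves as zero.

35.2 days

Day half: max(0, 24.1 − 10.2) × 0.5 = 13.9 × 0.5 = 6.95 DD.
Night half: max(0, 12.8 − 10.2) × 0.5 = 2.6 × 0.5 = 1.30 DD.
Per 24 h: 8.25 DD/day.
Duration = 290 / 8.25 = 35.152 ≈ 35.2 days.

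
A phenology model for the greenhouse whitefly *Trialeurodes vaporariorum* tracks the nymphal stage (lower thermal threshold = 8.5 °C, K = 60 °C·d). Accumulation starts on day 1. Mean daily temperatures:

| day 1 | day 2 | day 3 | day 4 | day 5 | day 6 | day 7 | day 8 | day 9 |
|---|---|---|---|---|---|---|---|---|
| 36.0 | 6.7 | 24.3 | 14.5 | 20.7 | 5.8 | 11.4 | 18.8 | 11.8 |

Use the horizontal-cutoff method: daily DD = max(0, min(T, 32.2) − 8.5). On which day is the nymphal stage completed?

day 7

Daily DD above 8.5 °C (capped at 23.7): 23.7, 0.0, 15.8, 6.0, 12.2, 0.0, 2.9, 10.3, 3.3.
Cumulative: 23.7, 23.7, 39.5, 45.5, 57.7, 57.7, 60.6, 70.9, 74.2.
The total first reaches 60 DD on day 7.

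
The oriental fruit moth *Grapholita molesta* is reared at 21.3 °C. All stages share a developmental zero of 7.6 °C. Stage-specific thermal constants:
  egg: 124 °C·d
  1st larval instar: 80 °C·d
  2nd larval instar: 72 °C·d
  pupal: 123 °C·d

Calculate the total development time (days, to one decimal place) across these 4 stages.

29.1 days

Daily accumulation at 21.3 °C = 21.3 − 7.6 = 13.7 DD/day.
Total K = 124 + 80 + 72 + 123 = 399 DD.
Total duration = 399 / 13.7 = 29.124 ≈ 29.1 days.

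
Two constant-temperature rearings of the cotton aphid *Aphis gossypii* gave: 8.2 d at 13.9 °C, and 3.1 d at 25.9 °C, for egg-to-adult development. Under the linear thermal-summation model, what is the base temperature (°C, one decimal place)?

Equal thermal constants: D₁(T₁ − T_b) = D₂(T₂ − T_b).
8.2·(13.9 − T_b) = 3.1·(25.9 − T_b)
T_b = (8.2·13.9 − 3.1·25.9) / (8.2 − 3.1) = 33.69 / 5.1 = 6.606 °C ≈ 6.6 °C.

6.6 °C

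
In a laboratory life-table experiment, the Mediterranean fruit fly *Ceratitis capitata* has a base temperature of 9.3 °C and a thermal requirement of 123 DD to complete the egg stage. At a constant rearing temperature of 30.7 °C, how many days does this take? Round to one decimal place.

5.7 days

Daily accumulation = 30.7 − 9.3 = 21.4 DD/day.
Duration = 123 / 21.4 = 5.748 ≈ 5.7 days.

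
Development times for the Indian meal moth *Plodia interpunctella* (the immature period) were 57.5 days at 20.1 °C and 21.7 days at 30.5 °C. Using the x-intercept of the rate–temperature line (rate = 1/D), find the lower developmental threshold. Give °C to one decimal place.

Under the model K = D·(T − T_b), so D₁·(T₁ − T_b) = D₂·(T₂ − T_b).
57.5·(20.1 − T_b) = 21.7·(30.5 − T_b)
T_b = (57.5·20.1 − 21.7·30.5) / (57.5 − 21.7) = 493.90 / 35.8 = 13.796 °C ≈ 13.8 °C.

13.8 °C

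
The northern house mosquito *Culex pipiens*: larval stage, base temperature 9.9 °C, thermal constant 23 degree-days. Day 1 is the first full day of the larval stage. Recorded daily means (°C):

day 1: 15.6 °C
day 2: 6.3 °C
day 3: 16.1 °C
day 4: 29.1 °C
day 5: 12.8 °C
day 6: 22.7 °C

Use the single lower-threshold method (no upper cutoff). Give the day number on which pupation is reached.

Daily DD above 9.9 °C: 5.7, 0.0, 6.2, 19.2, 2.9, 12.8.
Cumulative: 5.7, 5.7, 11.9, 31.1, 34.0, 46.8.
The total first reaches 23 DD on day 4.

day 4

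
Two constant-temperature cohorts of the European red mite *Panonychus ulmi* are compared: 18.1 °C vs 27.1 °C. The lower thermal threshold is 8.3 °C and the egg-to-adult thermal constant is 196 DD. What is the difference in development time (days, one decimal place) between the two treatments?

At 18.1 °C: 196 / (18.1 − 8.3) = 196 / 9.8 = 20.000 d.
At 27.1 °C: 196 / (27.1 − 8.3) = 196 / 18.8 = 10.426 d.
Difference = |20.000 − 10.426| = 9.574 ≈ 9.6 days.

9.6 days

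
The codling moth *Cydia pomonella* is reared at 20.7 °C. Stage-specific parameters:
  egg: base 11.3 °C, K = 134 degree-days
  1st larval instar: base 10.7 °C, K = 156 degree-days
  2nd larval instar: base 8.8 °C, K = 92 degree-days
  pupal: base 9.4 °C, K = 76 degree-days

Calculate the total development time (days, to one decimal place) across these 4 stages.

44.3 days

egg: 134 / (20.7 − 11.3) = 134 / 9.4 = 14.255 d.
1st larval instar: 156 / (20.7 − 10.7) = 156 / 10.0 = 15.600 d.
2nd larval instar: 92 / (20.7 − 8.8) = 92 / 11.9 = 7.731 d.
pupal: 76 / (20.7 − 9.4) = 76 / 11.3 = 6.726 d.
Sum = 44.312 ≈ 44.3 days.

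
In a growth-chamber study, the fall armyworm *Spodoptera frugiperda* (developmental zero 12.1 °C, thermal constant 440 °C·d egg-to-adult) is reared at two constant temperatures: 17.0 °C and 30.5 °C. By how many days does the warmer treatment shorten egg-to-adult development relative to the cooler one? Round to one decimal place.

At 17.0 °C: 440 / (17.0 − 12.1) = 440 / 4.9 = 89.796 d.
At 30.5 °C: 440 / (30.5 − 12.1) = 440 / 18.4 = 23.913 d.
Difference = |89.796 − 23.913| = 65.883 ≈ 65.9 days.

65.9 days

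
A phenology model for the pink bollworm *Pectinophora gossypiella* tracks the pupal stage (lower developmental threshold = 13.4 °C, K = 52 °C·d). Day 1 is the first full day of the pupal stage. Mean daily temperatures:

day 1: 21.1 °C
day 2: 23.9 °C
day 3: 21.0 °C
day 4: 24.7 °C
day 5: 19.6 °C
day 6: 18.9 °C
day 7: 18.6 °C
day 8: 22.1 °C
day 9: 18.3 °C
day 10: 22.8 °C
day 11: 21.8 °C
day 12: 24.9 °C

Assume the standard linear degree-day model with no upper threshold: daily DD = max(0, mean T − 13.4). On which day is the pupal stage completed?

Daily DD above 13.4 °C: 7.7, 10.5, 7.6, 11.3, 6.2, 5.5, 5.2, 8.7, 4.9, 9.4, 8.4, 11.5.
Cumulative: 7.7, 18.2, 25.8, 37.1, 43.3, 48.8, 54.0, 62.7, 67.6, 77.0, 85.4, 96.9.
The total first reaches 52 DD on day 7.

day 7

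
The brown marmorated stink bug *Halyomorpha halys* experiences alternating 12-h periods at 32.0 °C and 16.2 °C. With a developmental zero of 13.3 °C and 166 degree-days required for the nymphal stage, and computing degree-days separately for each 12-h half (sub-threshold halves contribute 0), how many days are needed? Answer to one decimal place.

15.4 days

Day half: max(0, 32.0 − 13.3) × 0.5 = 18.7 × 0.5 = 9.35 DD.
Night half: max(0, 16.2 − 13.3) × 0.5 = 2.9 × 0.5 = 1.45 DD.
Per 24 h: 10.80 DD/day.
Duration = 166 / 10.80 = 15.370 ≈ 15.4 days.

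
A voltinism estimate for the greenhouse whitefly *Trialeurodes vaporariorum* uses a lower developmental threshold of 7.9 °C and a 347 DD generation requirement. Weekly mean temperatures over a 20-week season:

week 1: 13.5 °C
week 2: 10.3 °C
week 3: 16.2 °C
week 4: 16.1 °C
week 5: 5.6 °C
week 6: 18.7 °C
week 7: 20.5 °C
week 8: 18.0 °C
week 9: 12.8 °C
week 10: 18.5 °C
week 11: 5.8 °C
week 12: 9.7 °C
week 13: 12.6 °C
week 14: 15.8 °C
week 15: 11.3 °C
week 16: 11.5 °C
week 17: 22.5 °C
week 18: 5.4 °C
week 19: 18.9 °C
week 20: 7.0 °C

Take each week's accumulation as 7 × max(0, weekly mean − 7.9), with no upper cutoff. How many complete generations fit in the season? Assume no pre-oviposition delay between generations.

Weekly DD (7 × max(0, T̄ − 7.9)): 39.2, 16.8, 58.1, 57.4, 0.0, 75.6, 88.2, 70.7, 34.3, 74.2, 0.0, 12.6, 32.9, 55.3, 23.8, 25.2, 102.2, 0.0, 77.0, 0.0.
Season total = 843.5 DD.
Complete generations = ⌊843.5 / 347⌋ = 2.

2 generations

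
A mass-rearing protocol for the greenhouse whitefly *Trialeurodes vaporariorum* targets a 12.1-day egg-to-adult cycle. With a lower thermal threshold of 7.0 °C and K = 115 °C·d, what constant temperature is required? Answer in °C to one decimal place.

16.5 °C

Required daily accumulation = 115 / 12.1 = 9.504 DD/day.
T = T_base + 9.504 = 7.0 + 9.504 = 16.504 ≈ 16.5 °C.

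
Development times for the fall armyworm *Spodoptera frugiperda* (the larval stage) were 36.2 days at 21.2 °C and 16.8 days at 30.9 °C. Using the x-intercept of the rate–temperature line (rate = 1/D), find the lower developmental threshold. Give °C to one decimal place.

Equal thermal constants: D₁(T₁ − T_b) = D₂(T₂ − T_b).
36.2·(21.2 − T_b) = 16.8·(30.9 − T_b)
T_b = (36.2·21.2 − 16.8·30.9) / (36.2 − 16.8) = 248.32 / 19.4 = 12.800 °C ≈ 12.8 °C.

12.8 °C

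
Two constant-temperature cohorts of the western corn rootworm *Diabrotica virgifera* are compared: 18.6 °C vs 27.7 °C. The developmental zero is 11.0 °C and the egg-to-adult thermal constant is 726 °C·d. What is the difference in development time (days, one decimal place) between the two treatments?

52.1 days

At 18.6 °C: 726 / (18.6 − 11.0) = 726 / 7.6 = 95.526 d.
At 27.7 °C: 726 / (27.7 − 11.0) = 726 / 16.7 = 43.473 d.
Difference = |95.526 − 43.473| = 52.053 ≈ 52.1 days.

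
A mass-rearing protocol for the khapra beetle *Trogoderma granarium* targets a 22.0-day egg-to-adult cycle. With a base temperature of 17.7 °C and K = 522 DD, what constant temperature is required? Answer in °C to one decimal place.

Required daily accumulation = 522 / 22.0 = 23.727 DD/day.
T = T_base + 23.727 = 17.7 + 23.727 = 41.427 ≈ 41.4 °C.

41.4 °C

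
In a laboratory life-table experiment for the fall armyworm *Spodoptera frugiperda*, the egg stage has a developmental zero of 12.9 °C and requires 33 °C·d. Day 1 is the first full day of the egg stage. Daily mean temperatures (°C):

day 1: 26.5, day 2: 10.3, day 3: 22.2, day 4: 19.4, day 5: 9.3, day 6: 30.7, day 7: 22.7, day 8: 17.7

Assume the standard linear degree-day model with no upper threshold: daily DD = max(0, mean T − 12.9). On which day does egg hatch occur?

day 6

Daily DD above 12.9 °C: 13.6, 0.0, 9.3, 6.5, 0.0, 17.8, 9.8, 4.8.
Cumulative: 13.6, 13.6, 22.9, 29.4, 29.4, 47.2, 57.0, 61.8.
The total first reaches 33 DD on day 6.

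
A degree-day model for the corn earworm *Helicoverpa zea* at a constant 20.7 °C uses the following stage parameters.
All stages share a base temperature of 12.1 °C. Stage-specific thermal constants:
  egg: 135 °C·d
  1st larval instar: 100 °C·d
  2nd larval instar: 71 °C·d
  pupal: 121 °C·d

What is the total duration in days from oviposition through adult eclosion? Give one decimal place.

Daily accumulation at 20.7 °C = 20.7 − 12.1 = 8.6 DD/day.
Total K = 135 + 100 + 71 + 121 = 427 DD.
Total duration = 427 / 8.6 = 49.651 ≈ 49.7 days.

49.7 days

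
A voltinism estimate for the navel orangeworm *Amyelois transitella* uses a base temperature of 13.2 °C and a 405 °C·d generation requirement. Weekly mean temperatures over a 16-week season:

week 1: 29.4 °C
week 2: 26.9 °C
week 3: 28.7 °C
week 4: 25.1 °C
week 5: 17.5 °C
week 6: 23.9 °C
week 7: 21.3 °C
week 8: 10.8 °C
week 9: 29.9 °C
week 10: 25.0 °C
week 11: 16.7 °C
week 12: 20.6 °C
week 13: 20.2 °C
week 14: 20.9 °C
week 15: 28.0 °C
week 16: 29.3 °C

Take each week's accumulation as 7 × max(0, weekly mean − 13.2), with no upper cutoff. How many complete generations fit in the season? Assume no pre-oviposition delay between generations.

2 generations

Weekly DD (7 × max(0, T̄ − 13.2)): 113.4, 95.9, 108.5, 83.3, 30.1, 74.9, 56.7, 0.0, 116.9, 82.6, 24.5, 51.8, 49.0, 53.9, 103.6, 112.7.
Season total = 1157.8 DD.
Complete generations = ⌊1157.8 / 405⌋ = 2.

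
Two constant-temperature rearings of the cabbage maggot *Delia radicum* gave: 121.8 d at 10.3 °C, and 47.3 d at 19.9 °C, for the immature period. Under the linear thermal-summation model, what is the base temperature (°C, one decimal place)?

4.2 °C

Linear rate model ⇒ the product D·(T − T_b) is constant across temperatures.
121.8·(10.3 − T_b) = 47.3·(19.9 − T_b)
T_b = (121.8·10.3 − 47.3·19.9) / (121.8 − 47.3) = 313.27 / 74.5 = 4.205 °C ≈ 4.2 °C.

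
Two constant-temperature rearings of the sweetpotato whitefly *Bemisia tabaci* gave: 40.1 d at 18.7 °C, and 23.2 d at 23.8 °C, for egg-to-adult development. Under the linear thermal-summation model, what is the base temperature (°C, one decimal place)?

Linear rate model ⇒ the product D·(T − T_b) is constant across temperatures.
40.1·(18.7 − T_b) = 23.2·(23.8 − T_b)
T_b = (40.1·18.7 − 23.2·23.8) / (40.1 − 23.2) = 197.71 / 16.9 = 11.699 °C ≈ 11.7 °C.

11.7 °C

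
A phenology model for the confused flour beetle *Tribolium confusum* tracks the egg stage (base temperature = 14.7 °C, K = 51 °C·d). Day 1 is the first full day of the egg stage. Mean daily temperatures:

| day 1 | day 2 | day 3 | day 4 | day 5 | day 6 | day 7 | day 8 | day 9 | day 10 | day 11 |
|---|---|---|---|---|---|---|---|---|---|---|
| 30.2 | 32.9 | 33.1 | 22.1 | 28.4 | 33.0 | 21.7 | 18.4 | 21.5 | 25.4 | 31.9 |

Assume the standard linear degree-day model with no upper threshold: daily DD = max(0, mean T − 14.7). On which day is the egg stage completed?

day 3

Daily DD above 14.7 °C: 15.5, 18.2, 18.4, 7.4, 13.7, 18.3, 7.0, 3.7, 6.8, 10.7, 17.2.
Cumulative: 15.5, 33.7, 52.1, 59.5, 73.2, 91.5, 98.5, 102.2, 109.0, 119.7, 136.9.
The total first reaches 51 DD on day 3.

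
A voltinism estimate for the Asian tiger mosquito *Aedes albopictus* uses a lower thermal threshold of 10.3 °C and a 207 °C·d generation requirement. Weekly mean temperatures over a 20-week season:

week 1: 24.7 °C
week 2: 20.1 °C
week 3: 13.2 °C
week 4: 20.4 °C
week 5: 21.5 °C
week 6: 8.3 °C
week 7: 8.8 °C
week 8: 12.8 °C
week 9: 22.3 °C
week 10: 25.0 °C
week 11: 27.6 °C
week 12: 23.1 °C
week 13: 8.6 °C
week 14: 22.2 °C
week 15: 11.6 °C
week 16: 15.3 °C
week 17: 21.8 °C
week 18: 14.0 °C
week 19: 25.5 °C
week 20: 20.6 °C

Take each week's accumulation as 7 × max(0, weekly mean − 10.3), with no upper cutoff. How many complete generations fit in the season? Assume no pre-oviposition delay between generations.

5 generations

Weekly DD (7 × max(0, T̄ − 10.3)): 100.8, 68.6, 20.3, 70.7, 78.4, 0.0, 0.0, 17.5, 84.0, 102.9, 121.1, 89.6, 0.0, 83.3, 9.1, 35.0, 80.5, 25.9, 106.4, 72.1.
Season total = 1166.2 DD.
Complete generations = ⌊1166.2 / 207⌋ = 5.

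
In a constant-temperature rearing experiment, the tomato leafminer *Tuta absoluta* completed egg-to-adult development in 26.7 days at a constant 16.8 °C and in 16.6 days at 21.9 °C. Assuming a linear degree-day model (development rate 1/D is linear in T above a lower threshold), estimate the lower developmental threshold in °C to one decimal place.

8.4 °C

Equal thermal constants: D₁(T₁ − T_b) = D₂(T₂ − T_b).
26.7·(16.8 − T_b) = 16.6·(21.9 − T_b)
T_b = (26.7·16.8 − 16.6·21.9) / (26.7 − 16.6) = 85.02 / 10.1 = 8.418 °C ≈ 8.4 °C.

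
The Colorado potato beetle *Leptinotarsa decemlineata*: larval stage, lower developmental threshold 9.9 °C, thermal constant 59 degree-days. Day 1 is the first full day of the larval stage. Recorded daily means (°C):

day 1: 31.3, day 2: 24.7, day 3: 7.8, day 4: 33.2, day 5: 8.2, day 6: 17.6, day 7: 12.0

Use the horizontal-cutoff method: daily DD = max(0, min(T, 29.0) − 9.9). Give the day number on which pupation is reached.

day 6

Daily DD above 9.9 °C (capped at 19.1): 19.1, 14.8, 0.0, 19.1, 0.0, 7.7, 2.1.
Cumulative: 19.1, 33.9, 33.9, 53.0, 53.0, 60.7, 62.8.
The total first reaches 59 DD on day 6.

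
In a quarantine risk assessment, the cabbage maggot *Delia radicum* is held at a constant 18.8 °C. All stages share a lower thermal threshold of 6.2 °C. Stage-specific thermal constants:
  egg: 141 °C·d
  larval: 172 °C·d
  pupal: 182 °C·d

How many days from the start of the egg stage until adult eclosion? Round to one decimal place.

39.3 days

Daily accumulation at 18.8 °C = 18.8 − 6.2 = 12.6 DD/day.
Total K = 141 + 172 + 182 = 495 DD.
Total duration = 495 / 12.6 = 39.286 ≈ 39.3 days.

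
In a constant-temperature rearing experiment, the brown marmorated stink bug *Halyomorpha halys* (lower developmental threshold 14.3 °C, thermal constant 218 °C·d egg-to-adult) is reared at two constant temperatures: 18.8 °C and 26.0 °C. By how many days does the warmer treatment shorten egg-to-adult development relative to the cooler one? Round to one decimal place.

At 18.8 °C: 218 / (18.8 − 14.3) = 218 / 4.5 = 48.444 d.
At 26.0 °C: 218 / (26.0 − 14.3) = 218 / 11.7 = 18.632 d.
Difference = |48.444 − 18.632| = 29.812 ≈ 29.8 days.

29.8 days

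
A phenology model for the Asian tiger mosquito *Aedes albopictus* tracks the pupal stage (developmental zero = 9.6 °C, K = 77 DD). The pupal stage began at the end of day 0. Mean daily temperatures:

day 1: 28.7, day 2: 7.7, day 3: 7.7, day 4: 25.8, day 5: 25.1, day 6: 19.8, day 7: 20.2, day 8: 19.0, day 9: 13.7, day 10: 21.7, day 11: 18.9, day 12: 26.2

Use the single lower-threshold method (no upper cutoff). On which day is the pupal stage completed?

day 8

Daily DD above 9.6 °C: 19.1, 0.0, 0.0, 16.2, 15.5, 10.2, 10.6, 9.4, 4.1, 12.1, 9.3, 16.6.
Cumulative: 19.1, 19.1, 19.1, 35.3, 50.8, 61.0, 71.6, 81.0, 85.1, 97.2, 106.5, 123.1.
The total first reaches 77 DD on day 8.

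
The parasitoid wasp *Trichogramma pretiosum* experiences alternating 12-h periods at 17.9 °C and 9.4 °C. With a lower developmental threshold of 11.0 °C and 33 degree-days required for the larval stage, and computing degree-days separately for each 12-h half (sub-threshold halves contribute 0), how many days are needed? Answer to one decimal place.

Day half: max(0, 17.9 − 11.0) × 0.5 = 6.9 × 0.5 = 3.45 DD.
Night half: max(0, 9.4 − 11.0) × 0.5 = 0.0 × 0.5 = 0.00 DD.
Per 24 h: 3.45 DD/day.
Duration = 33 / 3.45 = 9.565 ≈ 9.6 days.

9.6 days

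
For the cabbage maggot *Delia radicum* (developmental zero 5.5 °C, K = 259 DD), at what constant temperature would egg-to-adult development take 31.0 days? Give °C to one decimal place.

Required daily accumulation = 259 / 31.0 = 8.355 DD/day.
T = T_base + 8.355 = 5.5 + 8.355 = 13.855 ≈ 13.9 °C.

13.9 °C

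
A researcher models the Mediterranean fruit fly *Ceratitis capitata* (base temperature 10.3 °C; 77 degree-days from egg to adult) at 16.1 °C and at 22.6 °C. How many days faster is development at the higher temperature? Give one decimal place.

7.0 days

At 16.1 °C: 77 / (16.1 − 10.3) = 77 / 5.8 = 13.276 d.
At 22.6 °C: 77 / (22.6 − 10.3) = 77 / 12.3 = 6.260 d.
Difference = |13.276 − 6.260| = 7.016 ≈ 7.0 days.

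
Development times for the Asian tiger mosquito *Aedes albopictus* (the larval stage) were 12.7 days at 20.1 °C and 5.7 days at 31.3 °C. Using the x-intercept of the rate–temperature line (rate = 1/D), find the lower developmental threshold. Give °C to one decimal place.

11.0 °C

Under the model K = D·(T − T_b), so D₁·(T₁ − T_b) = D₂·(T₂ − T_b).
12.7·(20.1 − T_b) = 5.7·(31.3 − T_b)
T_b = (12.7·20.1 − 5.7·31.3) / (12.7 − 5.7) = 76.86 / 7.0 = 10.980 °C ≈ 11.0 °C.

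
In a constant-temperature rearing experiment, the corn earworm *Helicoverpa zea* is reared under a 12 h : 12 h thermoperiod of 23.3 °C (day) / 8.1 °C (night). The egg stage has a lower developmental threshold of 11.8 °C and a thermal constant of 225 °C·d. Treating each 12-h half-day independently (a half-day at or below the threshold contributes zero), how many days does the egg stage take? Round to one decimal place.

39.1 days

Day half: max(0, 23.3 − 11.8) × 0.5 = 11.5 × 0.5 = 5.75 DD.
Night half: max(0, 8.1 − 11.8) × 0.5 = 0.0 × 0.5 = 0.00 DD.
Per 24 h: 5.75 DD/day.
Duration = 225 / 5.75 = 39.130 ≈ 39.1 days.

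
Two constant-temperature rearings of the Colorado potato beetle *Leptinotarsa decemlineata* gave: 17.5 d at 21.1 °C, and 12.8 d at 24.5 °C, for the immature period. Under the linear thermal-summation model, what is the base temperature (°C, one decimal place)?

Under the model K = D·(T − T_b), so D₁·(T₁ − T_b) = D₂·(T₂ − T_b).
17.5·(21.1 − T_b) = 12.8·(24.5 − T_b)
T_b = (17.5·21.1 − 12.8·24.5) / (17.5 − 12.8) = 55.65 / 4.7 = 11.840 °C ≈ 11.8 °C.

11.8 °C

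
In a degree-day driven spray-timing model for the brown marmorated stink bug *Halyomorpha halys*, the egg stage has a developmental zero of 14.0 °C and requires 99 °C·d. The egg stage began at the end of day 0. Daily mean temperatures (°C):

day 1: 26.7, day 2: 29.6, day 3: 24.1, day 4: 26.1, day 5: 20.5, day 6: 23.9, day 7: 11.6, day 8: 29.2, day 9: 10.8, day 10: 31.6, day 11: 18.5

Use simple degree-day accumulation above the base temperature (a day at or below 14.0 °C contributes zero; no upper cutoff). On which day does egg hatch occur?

Daily DD above 14.0 °C: 12.7, 15.6, 10.1, 12.1, 6.5, 9.9, 0.0, 15.2, 0.0, 17.6, 4.5.
Cumulative: 12.7, 28.3, 38.4, 50.5, 57.0, 66.9, 66.9, 82.1, 82.1, 99.7, 104.2.
The total first reaches 99 DD on day 10.

day 10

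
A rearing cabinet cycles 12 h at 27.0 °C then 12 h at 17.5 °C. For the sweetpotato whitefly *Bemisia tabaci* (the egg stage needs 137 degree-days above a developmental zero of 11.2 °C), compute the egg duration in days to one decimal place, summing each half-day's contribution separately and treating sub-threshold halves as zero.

Day half: max(0, 27.0 − 11.2) × 0.5 = 15.8 × 0.5 = 7.90 DD.
Night half: max(0, 17.5 − 11.2) × 0.5 = 6.3 × 0.5 = 3.15 DD.
Per 24 h: 11.05 DD/day.
Duration = 137 / 11.05 = 12.398 ≈ 12.4 days.

12.4 days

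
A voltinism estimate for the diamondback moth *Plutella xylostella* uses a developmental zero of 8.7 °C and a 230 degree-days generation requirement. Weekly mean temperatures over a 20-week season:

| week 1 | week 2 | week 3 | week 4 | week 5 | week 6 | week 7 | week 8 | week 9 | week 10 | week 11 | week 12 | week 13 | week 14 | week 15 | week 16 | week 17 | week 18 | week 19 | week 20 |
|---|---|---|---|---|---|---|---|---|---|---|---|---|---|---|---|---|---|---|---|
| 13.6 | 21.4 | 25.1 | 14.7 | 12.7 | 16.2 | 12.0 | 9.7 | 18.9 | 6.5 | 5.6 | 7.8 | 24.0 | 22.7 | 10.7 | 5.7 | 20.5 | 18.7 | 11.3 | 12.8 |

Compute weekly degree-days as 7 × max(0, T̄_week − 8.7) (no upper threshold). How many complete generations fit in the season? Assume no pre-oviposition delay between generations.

3 generations

Weekly DD (7 × max(0, T̄ − 8.7)): 34.3, 88.9, 114.8, 42.0, 28.0, 52.5, 23.1, 7.0, 71.4, 0.0, 0.0, 0.0, 107.1, 98.0, 14.0, 0.0, 82.6, 70.0, 18.2, 28.7.
Season total = 880.6 DD.
Complete generations = ⌊880.6 / 230⌋ = 3.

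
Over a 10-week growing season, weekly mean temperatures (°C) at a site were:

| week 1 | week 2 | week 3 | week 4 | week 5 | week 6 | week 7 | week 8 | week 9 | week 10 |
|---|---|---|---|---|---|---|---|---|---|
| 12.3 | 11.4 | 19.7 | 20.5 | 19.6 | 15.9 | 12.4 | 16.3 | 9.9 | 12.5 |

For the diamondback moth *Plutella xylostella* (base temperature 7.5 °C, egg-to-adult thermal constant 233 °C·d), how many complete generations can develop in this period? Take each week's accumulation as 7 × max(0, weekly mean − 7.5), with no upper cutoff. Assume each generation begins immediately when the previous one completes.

2 generations

Weekly DD (7 × max(0, T̄ − 7.5)): 33.6, 27.3, 85.4, 91.0, 84.7, 58.8, 34.3, 61.6, 16.8, 35.0.
Season total = 528.5 DD.
Complete generations = ⌊528.5 / 233⌋ = 2.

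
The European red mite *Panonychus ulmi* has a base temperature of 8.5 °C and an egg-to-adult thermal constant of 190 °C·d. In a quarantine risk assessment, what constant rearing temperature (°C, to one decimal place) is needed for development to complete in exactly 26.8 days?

Required daily accumulation = 190 / 26.8 = 7.090 DD/day.
T = T_base + 7.090 = 8.5 + 7.090 = 15.590 ≈ 15.6 °C.

15.6 °C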